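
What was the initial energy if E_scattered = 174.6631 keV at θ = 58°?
208.1000 keV

Convert final energy to wavelength (hc ≈ 1239.842 keV·pm):
λ' = hc/E' = 1239.842 / 174.6631 = 7.0985 pm

Calculate the Compton shift:
Δλ = λ_C(1 - cos(58°))
Δλ = 2.4263 × (1 - cos(58°))
Δλ = 1.1406 pm

Initial wavelength:
λ = λ' - Δλ = 7.0985 - 1.1406 = 5.9579 pm

Initial energy:
E = hc/λ = 1239.842 / 5.9579 = 208.1000 keV

(Intermediate values are shown rounded; full precision is carried through to the final answer.)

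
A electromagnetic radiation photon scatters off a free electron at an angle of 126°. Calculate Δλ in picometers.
3.8525 pm

Using the Compton scattering formula:
Δλ = λ_C(1 - cos θ)

where λ_C = h/(m_e·c) ≈ 2.4263 pm is the Compton wavelength of an electron.

For θ = 126°:
cos(126°) = -0.5878
1 - cos(126°) = 1.5878

Δλ = 2.4263 × 1.5878
Δλ = 3.8525 pm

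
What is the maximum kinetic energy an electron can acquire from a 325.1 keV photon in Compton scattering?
182.0360 keV

Maximum energy transfer occurs at θ = 180° (backscattering).

Initial photon: E₀ = 325.1 keV → λ₀ = 3.8137 pm

Maximum Compton shift (at 180°):
Δλ_max = 2λ_C = 2 × 2.4263 = 4.8526 pm

Final wavelength:
λ' = 3.8137 + 4.8526 = 8.6663 pm

Minimum photon energy (maximum energy to electron):
E'_min = hc/λ' = 143.0640 keV

Maximum electron kinetic energy:
K_max = E₀ - E'_min = 325.1000 - 143.0640 = 182.0360 keV

(Intermediate values are shown rounded; full precision is carried through to the final answer.)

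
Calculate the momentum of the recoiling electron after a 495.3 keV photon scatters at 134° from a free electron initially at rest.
3.4196e-22 kg·m/s

The electron is initially at rest, so by conservation of momentum:
p⃗_e = p⃗₀ − p⃗'  (incident photon momentum minus scattered photon momentum)

Photon momentum magnitudes (p = h/λ = E/c):
λ₀ = hc/E₀ = 2.5032 pm → p₀ = h/λ₀ = 2.6470e-22 kg·m/s
Δλ = λ_C(1 − cos 134°) = 4.1118 pm
λ' = 6.6150 pm → p' = h/λ' = 1.0017e-22 kg·m/s

The scattered photon makes angle θ = 134° with the incident direction, so by the law of cosines:
|p⃗_e|² = p₀² + p'² − 2p₀p'cos θ
|p⃗_e|² = (2.6470e-22)² + (1.0017e-22)² − 2·2.6470e-22·1.0017e-22·cos(134°)
|p⃗_e| = 3.4196e-22 kg·m/s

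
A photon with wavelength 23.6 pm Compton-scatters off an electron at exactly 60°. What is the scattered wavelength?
24.8132 pm

Using the Compton formula: λ' = λ + λ_C(1 − cos θ)

For θ = 60°, cos θ = 1/2 (exact) = 0.5000, so:
1 − cos 60° = 1 − (1/2) = 0.5000

Δλ = λ_C × 0.5000 = 2.4263 × 0.5000 = 1.2132 pm

λ' = 23.6 + 1.2132 = 24.8132 pm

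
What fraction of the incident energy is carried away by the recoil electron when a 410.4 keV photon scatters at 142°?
0.5895 (or 58.95%)

Calculate initial and final photon energies:

Initial: E₀ = 410.4 keV → λ₀ = 3.0211 pm
Compton shift: Δλ = 4.3383 pm
Final wavelength: λ' = 7.3593 pm
Final energy: E' = 168.4722 keV

Fractional energy loss:
(E₀ - E')/E₀ = (410.4000 - 168.4722)/410.4000
= 241.9278/410.4000
= 0.5895
= 58.95%

(Intermediate values are shown rounded; full precision is carried through to the final answer.)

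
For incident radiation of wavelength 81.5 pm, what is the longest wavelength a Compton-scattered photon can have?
86.3526 pm (at θ = 180°)

The Compton shift is Δλ = λ_C(1 − cos θ).

Since cos θ ranges from −1 to 1, the factor (1 − cos θ) ranges from 0 to 2; the maximum shift occurs at θ = 180° (backscattering):
Δλ_max = 2λ_C = 2 × 2.4263 pm = 4.8526 pm

Maximum scattered wavelength:
λ'_max = λ₀ + Δλ_max = 81.5 + 4.8526 = 86.3526 pm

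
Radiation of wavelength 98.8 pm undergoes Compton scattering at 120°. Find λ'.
102.4395 pm

Using the Compton formula: λ' = λ + λ_C(1 − cos θ)

For θ = 120°, cos θ = -1/2 (exact) = -0.5000, so:
1 − cos 120° = 1 − (-1/2) = 1.5000

Δλ = λ_C × 1.5000 = 2.4263 × 1.5000 = 3.6395 pm

λ' = 98.8 + 3.6395 = 102.4395 pm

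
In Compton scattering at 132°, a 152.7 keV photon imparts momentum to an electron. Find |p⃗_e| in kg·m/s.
1.2478e-22 kg·m/s

The electron is initially at rest, so by conservation of momentum:
p⃗_e = p⃗₀ − p⃗'  (incident photon momentum minus scattered photon momentum)

Photon momentum magnitudes (p = h/λ = E/c):
λ₀ = hc/E₀ = 8.1195 pm → p₀ = h/λ₀ = 8.1607e-23 kg·m/s
Δλ = λ_C(1 − cos 132°) = 4.0498 pm
λ' = 12.1693 pm → p' = h/λ' = 5.4449e-23 kg·m/s

The scattered photon makes angle θ = 132° with the incident direction, so by the law of cosines:
|p⃗_e|² = p₀² + p'² − 2p₀p'cos θ
|p⃗_e|² = (8.1607e-23)² + (5.4449e-23)² − 2·8.1607e-23·5.4449e-23·cos(132°)
|p⃗_e| = 1.2478e-22 kg·m/s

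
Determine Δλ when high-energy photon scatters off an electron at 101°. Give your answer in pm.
2.8893 pm

Using the Compton scattering formula:
Δλ = λ_C(1 - cos θ)

where λ_C = h/(m_e·c) ≈ 2.4263 pm is the Compton wavelength of an electron.

For θ = 101°:
cos(101°) = -0.1908
1 - cos(101°) = 1.1908

Δλ = 2.4263 × 1.1908
Δλ = 2.8893 pm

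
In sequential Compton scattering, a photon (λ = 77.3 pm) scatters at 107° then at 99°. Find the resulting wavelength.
83.2416 pm

Apply Compton shift twice:

First scattering at θ₁ = 107°:
Δλ₁ = λ_C(1 - cos(107°))
Δλ₁ = 2.4263 × 1.2924
Δλ₁ = 3.1357 pm

After first scattering:
λ₁ = 77.3 + 3.1357 = 80.4357 pm

Second scattering at θ₂ = 99°:
Δλ₂ = λ_C(1 - cos(99°))
Δλ₂ = 2.4263 × 1.1564
Δλ₂ = 2.8059 pm

Final wavelength:
λ₂ = 80.4357 + 2.8059 = 83.2416 pm

Total shift: Δλ_total = 3.1357 + 2.8059 = 5.9416 pm

(Intermediate values are shown rounded; full precision is carried through to the final answer.)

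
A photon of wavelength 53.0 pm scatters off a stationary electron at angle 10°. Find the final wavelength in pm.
53.0369 pm

Using the Compton scattering formula:
λ' = λ + Δλ = λ + λ_C(1 - cos θ)

Given:
- Initial wavelength λ = 53.0 pm
- Scattering angle θ = 10°
- Compton wavelength λ_C ≈ 2.4263 pm

Calculate the shift:
Δλ = 2.4263 × (1 - cos(10°))
Δλ = 2.4263 × 0.0152
Δλ = 0.0369 pm

Final wavelength:
λ' = 53.0 + 0.0369 = 53.0369 pm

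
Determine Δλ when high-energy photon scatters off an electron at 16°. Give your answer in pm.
0.0940 pm

Using the Compton scattering formula:
Δλ = λ_C(1 - cos θ)

where λ_C = h/(m_e·c) ≈ 2.4263 pm is the Compton wavelength of an electron.

For θ = 16°:
cos(16°) = 0.9613
1 - cos(16°) = 0.0387

Δλ = 2.4263 × 0.0387
Δλ = 0.0940 pm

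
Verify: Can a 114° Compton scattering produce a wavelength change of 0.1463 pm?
No, inconsistent

Calculate the expected shift for θ = 114°:

Δλ_expected = λ_C(1 - cos(114°))
Δλ_expected = 2.4263 × (1 - cos(114°))
Δλ_expected = 2.4263 × 1.4067
Δλ_expected = 3.4132 pm

Given shift: 0.1463 pm
Expected shift: 3.4132 pm
Difference: 3.2669 pm

The values do not match. The given shift corresponds to θ ≈ 20.0°, not 114°.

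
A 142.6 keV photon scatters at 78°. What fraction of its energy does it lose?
0.1810 (or 18.10%)

Calculate initial and final photon energies:

Initial: E₀ = 142.6 keV → λ₀ = 8.6945 pm
Compton shift: Δλ = 1.9219 pm
Final wavelength: λ' = 10.6164 pm
Final energy: E' = 116.7856 keV

Fractional energy loss:
(E₀ - E')/E₀ = (142.6000 - 116.7856)/142.6000
= 25.8144/142.6000
= 0.1810
= 18.10%

(Intermediate values are shown rounded; full precision is carried through to the final answer.)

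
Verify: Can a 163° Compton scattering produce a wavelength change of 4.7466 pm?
Yes, consistent

Calculate the expected shift for θ = 163°:

Δλ_expected = λ_C(1 - cos(163°))
Δλ_expected = 2.4263 × (1 - cos(163°))
Δλ_expected = 2.4263 × 1.9563
Δλ_expected = 4.7466 pm

Given shift: 4.7466 pm
Expected shift: 4.7466 pm
Difference: 0.0000 pm

The values match. This is consistent with Compton scattering at the stated angle.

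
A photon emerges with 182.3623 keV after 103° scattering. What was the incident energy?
324.0000 keV

Convert final energy to wavelength (hc ≈ 1239.842 keV·pm):
λ' = hc/E' = 1239.842 / 182.3623 = 6.7988 pm

Calculate the Compton shift:
Δλ = λ_C(1 - cos(103°))
Δλ = 2.4263 × (1 - cos(103°))
Δλ = 2.9721 pm

Initial wavelength:
λ = λ' - Δλ = 6.7988 - 2.9721 = 3.8267 pm

Initial energy:
E = hc/λ = 1239.842 / 3.8267 = 324.0000 keV

(Intermediate values are shown rounded; full precision is carried through to the final answer.)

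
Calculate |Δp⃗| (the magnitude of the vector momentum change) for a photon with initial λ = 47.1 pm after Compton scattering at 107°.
2.1918e-23 kg·m/s

Photon momentum magnitude is p = h/λ.

Initial momentum:
p₀ = h/λ = 6.6261e-34/4.7100e-11 = 1.4068e-23 kg·m/s

After scattering:
λ' = λ + Δλ = 47.1 + 3.1357 = 50.2357 pm
p' = h/λ' = 6.6261e-34/5.0236e-11 = 1.3190e-23 kg·m/s

Momentum is a vector; the scattered photon's direction makes angle θ = 107° with the incident direction. The magnitude of the vector change Δp⃗ = p⃗₀ − p⃗' is found from the law of cosines:
|Δp⃗|² = p₀² + p'² − 2p₀p'cos θ
|Δp⃗|² = (1.4068e-23)² + (1.3190e-23)² − 2·1.4068e-23·1.3190e-23·cos(107°)
|Δp⃗| = 2.1918e-23 kg·m/s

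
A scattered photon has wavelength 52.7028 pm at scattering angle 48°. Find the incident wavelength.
51.9000 pm

From λ' = λ + Δλ, we have λ = λ' - Δλ

First calculate the Compton shift:
Δλ = λ_C(1 - cos θ)
Δλ = 2.4263 × (1 - cos(48°))
Δλ = 2.4263 × 0.3309
Δλ = 0.8028 pm

Initial wavelength:
λ = λ' - Δλ
λ = 52.7028 - 0.8028
λ = 51.9000 pm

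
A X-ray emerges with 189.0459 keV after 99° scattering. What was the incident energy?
330.3999 keV

Convert final energy to wavelength (hc ≈ 1239.842 keV·pm):
λ' = hc/E' = 1239.842 / 189.0459 = 6.5584 pm

Calculate the Compton shift:
Δλ = λ_C(1 - cos(99°))
Δλ = 2.4263 × (1 - cos(99°))
Δλ = 2.8059 pm

Initial wavelength:
λ = λ' - Δλ = 6.5584 - 2.8059 = 3.7525 pm

Initial energy:
E = hc/λ = 1239.842 / 3.7525 = 330.3999 keV

(Intermediate values are shown rounded; full precision is carried through to the final answer.)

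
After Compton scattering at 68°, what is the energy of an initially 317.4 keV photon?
228.5995 keV

First convert energy to wavelength:
λ = hc/E, with hc ≈ 1239.842 keV·pm (i.e. 1239.842 eV·nm)

For E = 317.4 keV = 317400 eV:
λ = 1239.842 keV·pm / 317.4 keV
λ = 3.9062 pm

Calculate the Compton shift:
Δλ = λ_C(1 - cos(68°)) = 2.4263 × 0.6254
Δλ = 1.5174 pm

Final wavelength:
λ' = 3.9062 + 1.5174 = 5.4236 pm

Final energy:
E' = hc/λ' = 1239.842 / 5.4236 = 228.5995 keV

(Intermediate values are shown rounded; full precision is carried through to the final answer.)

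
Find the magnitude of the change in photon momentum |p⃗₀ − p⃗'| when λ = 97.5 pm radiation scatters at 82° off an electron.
8.8243e-24 kg·m/s

Photon momentum magnitude is p = h/λ.

Initial momentum:
p₀ = h/λ = 6.6261e-34/9.7500e-11 = 6.7960e-24 kg·m/s

After scattering:
λ' = λ + Δλ = 97.5 + 2.0886 = 99.5886 pm
p' = h/λ' = 6.6261e-34/9.9589e-11 = 6.6534e-24 kg·m/s

Momentum is a vector; the scattered photon's direction makes angle θ = 82° with the incident direction. The magnitude of the vector change Δp⃗ = p⃗₀ − p⃗' is found from the law of cosines:
|Δp⃗|² = p₀² + p'² − 2p₀p'cos θ
|Δp⃗|² = (6.7960e-24)² + (6.6534e-24)² − 2·6.7960e-24·6.6534e-24·cos(82°)
|Δp⃗| = 8.8243e-24 kg·m/s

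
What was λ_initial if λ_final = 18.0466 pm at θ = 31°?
17.7000 pm

From λ' = λ + Δλ, we have λ = λ' - Δλ

First calculate the Compton shift:
Δλ = λ_C(1 - cos θ)
Δλ = 2.4263 × (1 - cos(31°))
Δλ = 2.4263 × 0.1428
Δλ = 0.3466 pm

Initial wavelength:
λ = λ' - Δλ
λ = 18.0466 - 0.3466
λ = 17.7000 pm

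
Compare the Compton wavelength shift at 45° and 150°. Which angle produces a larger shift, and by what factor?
150° produces the larger shift by a factor of 6.371

Calculate both shifts using Δλ = λ_C(1 - cos θ):

For θ₁ = 45°:
Δλ₁ = 2.4263 × (1 - cos(45°))
Δλ₁ = 2.4263 × 0.2929
Δλ₁ = 0.7106 pm

For θ₂ = 150°:
Δλ₂ = 2.4263 × (1 - cos(150°))
Δλ₂ = 2.4263 × 1.8660
Δλ₂ = 4.5276 pm

The 150° angle produces the larger shift.
Ratio: 4.5276/0.7106 = 6.371

(Intermediate values are shown rounded; full precision is carried through to the final answer.)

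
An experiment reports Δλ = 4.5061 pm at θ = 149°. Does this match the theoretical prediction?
Yes, consistent

Calculate the expected shift for θ = 149°:

Δλ_expected = λ_C(1 - cos(149°))
Δλ_expected = 2.4263 × (1 - cos(149°))
Δλ_expected = 2.4263 × 1.8572
Δλ_expected = 4.5061 pm

Given shift: 4.5061 pm
Expected shift: 4.5061 pm
Difference: 0.0000 pm

The values match. This is consistent with Compton scattering at the stated angle.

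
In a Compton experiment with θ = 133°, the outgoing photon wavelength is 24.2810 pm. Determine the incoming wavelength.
20.2000 pm

From λ' = λ + Δλ, we have λ = λ' - Δλ

First calculate the Compton shift:
Δλ = λ_C(1 - cos θ)
Δλ = 2.4263 × (1 - cos(133°))
Δλ = 2.4263 × 1.6820
Δλ = 4.0810 pm

Initial wavelength:
λ = λ' - Δλ
λ = 24.2810 - 4.0810
λ = 20.2000 pm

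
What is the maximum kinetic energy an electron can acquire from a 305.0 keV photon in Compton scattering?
165.9680 keV

Maximum energy transfer occurs at θ = 180° (backscattering).

Initial photon: E₀ = 305.0 keV → λ₀ = 4.0651 pm

Maximum Compton shift (at 180°):
Δλ_max = 2λ_C = 2 × 2.4263 = 4.8526 pm

Final wavelength:
λ' = 4.0651 + 4.8526 = 8.9177 pm

Minimum photon energy (maximum energy to electron):
E'_min = hc/λ' = 139.0320 keV

Maximum electron kinetic energy:
K_max = E₀ - E'_min = 305.0000 - 139.0320 = 165.9680 keV

(Intermediate values are shown rounded; full precision is carried through to the final answer.)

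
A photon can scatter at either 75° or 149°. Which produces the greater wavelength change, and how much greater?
149° produces the larger shift by a factor of 2.506

Calculate both shifts using Δλ = λ_C(1 - cos θ):

For θ₁ = 75°:
Δλ₁ = 2.4263 × (1 - cos(75°))
Δλ₁ = 2.4263 × 0.7412
Δλ₁ = 1.7983 pm

For θ₂ = 149°:
Δλ₂ = 2.4263 × (1 - cos(149°))
Δλ₂ = 2.4263 × 1.8572
Δλ₂ = 4.5061 pm

The 149° angle produces the larger shift.
Ratio: 4.5061/1.7983 = 2.506

(Intermediate values are shown rounded; full precision is carried through to the final answer.)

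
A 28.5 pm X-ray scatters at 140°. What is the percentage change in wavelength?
15.0350%

Calculate the Compton shift:
Δλ = λ_C(1 - cos(140°))
Δλ = 2.4263 × (1 - cos(140°))
Δλ = 2.4263 × 1.7660
Δλ = 4.2850 pm

Percentage change:
(Δλ/λ₀) × 100 = (4.2850/28.5) × 100
= 15.0350%

(Intermediate values are shown rounded; full precision is carried through to the final answer.)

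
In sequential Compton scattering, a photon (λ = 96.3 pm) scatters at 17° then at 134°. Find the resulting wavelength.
100.5178 pm

Apply Compton shift twice:

First scattering at θ₁ = 17°:
Δλ₁ = λ_C(1 - cos(17°))
Δλ₁ = 2.4263 × 0.0437
Δλ₁ = 0.1060 pm

After first scattering:
λ₁ = 96.3 + 0.1060 = 96.4060 pm

Second scattering at θ₂ = 134°:
Δλ₂ = λ_C(1 - cos(134°))
Δλ₂ = 2.4263 × 1.6947
Δλ₂ = 4.1118 pm

Final wavelength:
λ₂ = 96.4060 + 4.1118 = 100.5178 pm

Total shift: Δλ_total = 0.1060 + 4.1118 = 4.2178 pm

(Intermediate values are shown rounded; full precision is carried through to the final answer.)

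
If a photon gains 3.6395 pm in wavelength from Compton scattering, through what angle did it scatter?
120.00°

From the Compton formula Δλ = λ_C(1 - cos θ), we can solve for θ:

cos θ = 1 - Δλ/λ_C

Given:
- Δλ = 3.6395 pm
- λ_C = h/(m_e·c) ≈ 2.42631024 pm

cos θ = 1 - 3.6395/2.42631024
cos θ = 1 - 1.500014
cos θ = -0.500014

θ = arccos(-0.500014)
θ = 120.00°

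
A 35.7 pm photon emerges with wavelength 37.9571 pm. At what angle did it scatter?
86.00°

First find the wavelength shift:
Δλ = λ' - λ = 37.9571 - 35.7 = 2.2571 pm

Using Δλ = λ_C(1 - cos θ), with λ_C = h/(m_e·c) ≈ 2.42631024 pm:
cos θ = 1 - Δλ/λ_C
cos θ = 1 - 2.2571/2.42631024
cos θ = 0.069740

θ = arccos(0.069740)
θ = 86.00°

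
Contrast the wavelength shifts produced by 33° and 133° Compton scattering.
133° produces the larger shift by a factor of 10.426

Calculate both shifts using Δλ = λ_C(1 - cos θ):

For θ₁ = 33°:
Δλ₁ = 2.4263 × (1 - cos(33°))
Δλ₁ = 2.4263 × 0.1613
Δλ₁ = 0.3914 pm

For θ₂ = 133°:
Δλ₂ = 2.4263 × (1 - cos(133°))
Δλ₂ = 2.4263 × 1.6820
Δλ₂ = 4.0810 pm

The 133° angle produces the larger shift.
Ratio: 4.0810/0.3914 = 10.426

(Intermediate values are shown rounded; full precision is carried through to the final answer.)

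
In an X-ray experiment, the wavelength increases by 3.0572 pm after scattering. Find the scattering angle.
105.07°

From the Compton formula Δλ = λ_C(1 - cos θ), we can solve for θ:

cos θ = 1 - Δλ/λ_C

Given:
- Δλ = 3.0572 pm
- λ_C = h/(m_e·c) ≈ 2.42631024 pm

cos θ = 1 - 3.0572/2.42631024
cos θ = 1 - 1.260020
cos θ = -0.260020

θ = arccos(-0.260020)
θ = 105.07°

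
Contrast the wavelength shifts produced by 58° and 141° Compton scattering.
141° produces the larger shift by a factor of 3.781

Calculate both shifts using Δλ = λ_C(1 - cos θ):

For θ₁ = 58°:
Δλ₁ = 2.4263 × (1 - cos(58°))
Δλ₁ = 2.4263 × 0.4701
Δλ₁ = 1.1406 pm

For θ₂ = 141°:
Δλ₂ = 2.4263 × (1 - cos(141°))
Δλ₂ = 2.4263 × 1.7771
Δλ₂ = 4.3119 pm

The 141° angle produces the larger shift.
Ratio: 4.3119/1.1406 = 3.781

(Intermediate values are shown rounded; full precision is carried through to the final answer.)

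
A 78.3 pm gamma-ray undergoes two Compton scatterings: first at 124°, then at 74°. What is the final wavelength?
83.8406 pm

Apply Compton shift twice:

First scattering at θ₁ = 124°:
Δλ₁ = λ_C(1 - cos(124°))
Δλ₁ = 2.4263 × 1.5592
Δλ₁ = 3.7831 pm

After first scattering:
λ₁ = 78.3 + 3.7831 = 82.0831 pm

Second scattering at θ₂ = 74°:
Δλ₂ = λ_C(1 - cos(74°))
Δλ₂ = 2.4263 × 0.7244
Δλ₂ = 1.7575 pm

Final wavelength:
λ₂ = 82.0831 + 1.7575 = 83.8406 pm

Total shift: Δλ_total = 3.7831 + 1.7575 = 5.5406 pm

(Intermediate values are shown rounded; full precision is carried through to the final answer.)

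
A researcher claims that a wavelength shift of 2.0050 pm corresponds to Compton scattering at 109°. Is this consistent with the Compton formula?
No, inconsistent

Calculate the expected shift for θ = 109°:

Δλ_expected = λ_C(1 - cos(109°))
Δλ_expected = 2.4263 × (1 - cos(109°))
Δλ_expected = 2.4263 × 1.3256
Δλ_expected = 3.2162 pm

Given shift: 2.0050 pm
Expected shift: 3.2162 pm
Difference: 1.2113 pm

The values do not match. The given shift corresponds to θ ≈ 80.0°, not 109°.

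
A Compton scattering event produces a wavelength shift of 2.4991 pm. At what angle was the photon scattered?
91.72°

From the Compton formula Δλ = λ_C(1 - cos θ), we can solve for θ:

cos θ = 1 - Δλ/λ_C

Given:
- Δλ = 2.4991 pm
- λ_C = h/(m_e·c) ≈ 2.42631024 pm

cos θ = 1 - 2.4991/2.42631024
cos θ = 1 - 1.030000
cos θ = -0.030000

θ = arccos(-0.030000)
θ = 91.72°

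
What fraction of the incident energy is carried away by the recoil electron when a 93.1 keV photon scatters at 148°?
0.2519 (or 25.19%)

Calculate initial and final photon energies:

Initial: E₀ = 93.1 keV → λ₀ = 13.3173 pm
Compton shift: Δλ = 4.4839 pm
Final wavelength: λ' = 17.8013 pm
Final energy: E' = 69.6491 keV

Fractional energy loss:
(E₀ - E')/E₀ = (93.1000 - 69.6491)/93.1000
= 23.4509/93.1000
= 0.2519
= 25.19%

(Intermediate values are shown rounded; full precision is carried through to the final answer.)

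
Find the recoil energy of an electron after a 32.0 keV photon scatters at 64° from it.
1.0872 keV

By energy conservation: K_e = E_initial - E_final

First find the scattered photon energy:
Initial wavelength: λ = hc/E = 38.7451 pm
Compton shift: Δλ = λ_C(1 - cos(64°)) = 1.3627 pm
Final wavelength: λ' = 38.7451 + 1.3627 = 40.1077 pm
Final photon energy: E' = hc/λ' = 30.9128 keV

Electron kinetic energy:
K_e = E - E' = 32.0000 - 30.9128 = 1.0872 keV

(Intermediate values are shown rounded; full precision is carried through to the final answer.)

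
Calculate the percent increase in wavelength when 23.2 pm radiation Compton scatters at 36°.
1.9973%

Calculate the Compton shift:
Δλ = λ_C(1 - cos(36°))
Δλ = 2.4263 × (1 - cos(36°))
Δλ = 2.4263 × 0.1910
Δλ = 0.4634 pm

Percentage change:
(Δλ/λ₀) × 100 = (0.4634/23.2) × 100
= 1.9973%

(Intermediate values are shown rounded; full precision is carried through to the final answer.)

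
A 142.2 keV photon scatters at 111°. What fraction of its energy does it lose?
0.2743 (or 27.43%)

Calculate initial and final photon energies:

Initial: E₀ = 142.2 keV → λ₀ = 8.7190 pm
Compton shift: Δλ = 3.2958 pm
Final wavelength: λ' = 12.0148 pm
Final energy: E' = 103.1927 keV

Fractional energy loss:
(E₀ - E')/E₀ = (142.2000 - 103.1927)/142.2000
= 39.0073/142.2000
= 0.2743
= 27.43%

(Intermediate values are shown rounded; full precision is carried through to the final answer.)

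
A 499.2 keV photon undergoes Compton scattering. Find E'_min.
169.0015 keV (at θ = 180°)

The scattered photon has minimum energy when its wavelength is maximum, i.e., when the Compton shift Δλ = λ_C(1 − cos θ) is maximum. This occurs at θ = 180° (backscattering), giving Δλ_max = 2λ_C = 4.8526 pm.

Initial wavelength: λ₀ = hc/E₀ = 2.4837 pm
Maximum final wavelength: λ'_max = λ₀ + 2λ_C = 2.4837 + 4.8526 = 7.3363 pm
Minimum final energy: E'_min = hc/λ'_max = 169.0015 keV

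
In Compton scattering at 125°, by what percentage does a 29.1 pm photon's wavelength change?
13.1202%

Calculate the Compton shift:
Δλ = λ_C(1 - cos(125°))
Δλ = 2.4263 × (1 - cos(125°))
Δλ = 2.4263 × 1.5736
Δλ = 3.8180 pm

Percentage change:
(Δλ/λ₀) × 100 = (3.8180/29.1) × 100
= 13.1202%

(Intermediate values are shown rounded; full precision is carried through to the final answer.)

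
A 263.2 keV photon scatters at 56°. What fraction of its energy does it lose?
0.1850 (or 18.50%)

Calculate initial and final photon energies:

Initial: E₀ = 263.2 keV → λ₀ = 4.7106 pm
Compton shift: Δλ = 1.0695 pm
Final wavelength: λ' = 5.7802 pm
Final energy: E' = 214.4988 keV

Fractional energy loss:
(E₀ - E')/E₀ = (263.2000 - 214.4988)/263.2000
= 48.7012/263.2000
= 0.1850
= 18.50%

(Intermediate values are shown rounded; full precision is carried through to the final answer.)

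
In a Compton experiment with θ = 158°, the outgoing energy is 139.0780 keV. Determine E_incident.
292.4999 keV

Convert final energy to wavelength (hc ≈ 1239.842 keV·pm):
λ' = hc/E' = 1239.842 / 139.0780 = 8.9147 pm

Calculate the Compton shift:
Δλ = λ_C(1 - cos(158°))
Δλ = 2.4263 × (1 - cos(158°))
Δλ = 4.6759 pm

Initial wavelength:
λ = λ' - Δλ = 8.9147 - 4.6759 = 4.2388 pm

Initial energy:
E = hc/λ = 1239.842 / 4.2388 = 292.4999 keV

(Intermediate values are shown rounded; full precision is carried through to the final answer.)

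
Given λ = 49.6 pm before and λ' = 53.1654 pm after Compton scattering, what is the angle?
118.00°

First find the wavelength shift:
Δλ = λ' - λ = 53.1654 - 49.6 = 3.5654 pm

Using Δλ = λ_C(1 - cos θ), with λ_C = h/(m_e·c) ≈ 2.42631024 pm:
cos θ = 1 - Δλ/λ_C
cos θ = 1 - 3.5654/2.42631024
cos θ = -0.469474

θ = arccos(-0.469474)
θ = 118.00°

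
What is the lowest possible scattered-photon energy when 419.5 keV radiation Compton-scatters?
158.7883 keV (at θ = 180°)

The scattered photon has minimum energy when its wavelength is maximum, i.e., when the Compton shift Δλ = λ_C(1 − cos θ) is maximum. This occurs at θ = 180° (backscattering), giving Δλ_max = 2λ_C = 4.8526 pm.

Initial wavelength: λ₀ = hc/E₀ = 2.9555 pm
Maximum final wavelength: λ'_max = λ₀ + 2λ_C = 2.9555 + 4.8526 = 7.8081 pm
Minimum final energy: E'_min = hc/λ'_max = 158.7883 keV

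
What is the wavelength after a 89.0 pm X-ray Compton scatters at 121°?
92.6760 pm

Using the Compton scattering formula:
λ' = λ + Δλ = λ + λ_C(1 - cos θ)

Given:
- Initial wavelength λ = 89.0 pm
- Scattering angle θ = 121°
- Compton wavelength λ_C ≈ 2.4263 pm

Calculate the shift:
Δλ = 2.4263 × (1 - cos(121°))
Δλ = 2.4263 × 1.5150
Δλ = 3.6760 pm

Final wavelength:
λ' = 89.0 + 3.6760 = 92.6760 pm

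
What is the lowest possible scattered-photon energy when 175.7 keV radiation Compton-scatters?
104.1079 keV (at θ = 180°)

The scattered photon has minimum energy when its wavelength is maximum, i.e., when the Compton shift Δλ = λ_C(1 − cos θ) is maximum. This occurs at θ = 180° (backscattering), giving Δλ_max = 2λ_C = 4.8526 pm.

Initial wavelength: λ₀ = hc/E₀ = 7.0566 pm
Maximum final wavelength: λ'_max = λ₀ + 2λ_C = 7.0566 + 4.8526 = 11.9092 pm
Minimum final energy: E'_min = hc/λ'_max = 104.1079 keV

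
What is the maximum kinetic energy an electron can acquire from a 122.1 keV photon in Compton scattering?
39.4821 keV

Maximum energy transfer occurs at θ = 180° (backscattering).

Initial photon: E₀ = 122.1 keV → λ₀ = 10.1543 pm

Maximum Compton shift (at 180°):
Δλ_max = 2λ_C = 2 × 2.4263 = 4.8526 pm

Final wavelength:
λ' = 10.1543 + 4.8526 = 15.0069 pm

Minimum photon energy (maximum energy to electron):
E'_min = hc/λ' = 82.6179 keV

Maximum electron kinetic energy:
K_max = E₀ - E'_min = 122.1000 - 82.6179 = 39.4821 keV

(Intermediate values are shown rounded; full precision is carried through to the final answer.)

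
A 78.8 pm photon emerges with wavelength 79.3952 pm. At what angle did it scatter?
41.00°

First find the wavelength shift:
Δλ = λ' - λ = 79.3952 - 78.8 = 0.5952 pm

Using Δλ = λ_C(1 - cos θ), with λ_C = h/(m_e·c) ≈ 2.42631024 pm:
cos θ = 1 - Δλ/λ_C
cos θ = 1 - 0.5952/2.42631024
cos θ = 0.754689

θ = arccos(0.754689)
θ = 41.00°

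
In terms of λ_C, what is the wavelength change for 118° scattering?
1.4695 λ_C

The Compton shift formula is:
Δλ = λ_C(1 - cos θ)

Dividing both sides by λ_C:
Δλ/λ_C = 1 - cos θ

For θ = 118°:
Δλ/λ_C = 1 - cos(118°)
Δλ/λ_C = 1 - -0.4695
Δλ/λ_C = 1.4695

This means the shift is 1.4695 × λ_C = 3.5654 pm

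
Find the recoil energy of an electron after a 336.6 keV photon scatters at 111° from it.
158.9531 keV

By energy conservation: K_e = E_initial - E_final

First find the scattered photon energy:
Initial wavelength: λ = hc/E = 3.6834 pm
Compton shift: Δλ = λ_C(1 - cos(111°)) = 3.2958 pm
Final wavelength: λ' = 3.6834 + 3.2958 = 6.9793 pm
Final photon energy: E' = hc/λ' = 177.6469 keV

Electron kinetic energy:
K_e = E - E' = 336.6000 - 177.6469 = 158.9531 keV

(Intermediate values are shown rounded; full precision is carried through to the final answer.)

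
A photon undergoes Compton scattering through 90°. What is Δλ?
2.4263 pm

Using the Compton scattering formula:
Δλ = λ_C(1 - cos θ)

where λ_C = h/(m_e·c) ≈ 2.4263 pm is the Compton wavelength of an electron.

For θ = 90°:
cos(90°) = 0.0000
1 - cos(90°) = 1.0000

Δλ = 2.4263 × 1.0000
Δλ = 2.4263 pm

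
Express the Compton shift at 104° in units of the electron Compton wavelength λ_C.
1.2419 λ_C

The Compton shift formula is:
Δλ = λ_C(1 - cos θ)

Dividing both sides by λ_C:
Δλ/λ_C = 1 - cos θ

For θ = 104°:
Δλ/λ_C = 1 - cos(104°)
Δλ/λ_C = 1 - -0.2419
Δλ/λ_C = 1.2419

This means the shift is 1.2419 × λ_C = 3.0133 pm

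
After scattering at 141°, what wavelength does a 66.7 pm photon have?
71.0119 pm

Using the Compton scattering formula:
λ' = λ + Δλ = λ + λ_C(1 - cos θ)

Given:
- Initial wavelength λ = 66.7 pm
- Scattering angle θ = 141°
- Compton wavelength λ_C ≈ 2.4263 pm

Calculate the shift:
Δλ = 2.4263 × (1 - cos(141°))
Δλ = 2.4263 × 1.7771
Δλ = 4.3119 pm

Final wavelength:
λ' = 66.7 + 4.3119 = 71.0119 pm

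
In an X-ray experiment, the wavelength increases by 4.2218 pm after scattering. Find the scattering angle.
137.73°

From the Compton formula Δλ = λ_C(1 - cos θ), we can solve for θ:

cos θ = 1 - Δλ/λ_C

Given:
- Δλ = 4.2218 pm
- λ_C = h/(m_e·c) ≈ 2.42631024 pm

cos θ = 1 - 4.2218/2.42631024
cos θ = 1 - 1.740008
cos θ = -0.740008

θ = arccos(-0.740008)
θ = 137.73°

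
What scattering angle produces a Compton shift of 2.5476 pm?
92.87°

From the Compton formula Δλ = λ_C(1 - cos θ), we can solve for θ:

cos θ = 1 - Δλ/λ_C

Given:
- Δλ = 2.5476 pm
- λ_C = h/(m_e·c) ≈ 2.42631024 pm

cos θ = 1 - 2.5476/2.42631024
cos θ = 1 - 1.049989
cos θ = -0.049989

θ = arccos(-0.049989)
θ = 92.87°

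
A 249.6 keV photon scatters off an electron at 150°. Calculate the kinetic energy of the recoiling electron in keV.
119.0198 keV

By energy conservation: K_e = E_initial - E_final

First find the scattered photon energy:
Initial wavelength: λ = hc/E = 4.9673 pm
Compton shift: Δλ = λ_C(1 - cos(150°)) = 4.5276 pm
Final wavelength: λ' = 4.9673 + 4.5276 = 9.4949 pm
Final photon energy: E' = hc/λ' = 130.5802 keV

Electron kinetic energy:
K_e = E - E' = 249.6000 - 130.5802 = 119.0198 keV

(Intermediate values are shown rounded; full precision is carried through to the final answer.)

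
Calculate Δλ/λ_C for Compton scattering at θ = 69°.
0.6416 λ_C

The Compton shift formula is:
Δλ = λ_C(1 - cos θ)

Dividing both sides by λ_C:
Δλ/λ_C = 1 - cos θ

For θ = 69°:
Δλ/λ_C = 1 - cos(69°)
Δλ/λ_C = 1 - 0.3584
Δλ/λ_C = 0.6416

This means the shift is 0.6416 × λ_C = 1.5568 pm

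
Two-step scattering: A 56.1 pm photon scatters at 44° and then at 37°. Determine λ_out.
57.2695 pm

Apply Compton shift twice:

First scattering at θ₁ = 44°:
Δλ₁ = λ_C(1 - cos(44°))
Δλ₁ = 2.4263 × 0.2807
Δλ₁ = 0.6810 pm

After first scattering:
λ₁ = 56.1 + 0.6810 = 56.7810 pm

Second scattering at θ₂ = 37°:
Δλ₂ = λ_C(1 - cos(37°))
Δλ₂ = 2.4263 × 0.2014
Δλ₂ = 0.4886 pm

Final wavelength:
λ₂ = 56.7810 + 0.4886 = 57.2695 pm

Total shift: Δλ_total = 0.6810 + 0.4886 = 1.1695 pm

(Intermediate values are shown rounded; full precision is carried through to the final answer.)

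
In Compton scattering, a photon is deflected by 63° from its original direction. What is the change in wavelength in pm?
1.3248 pm

Using the Compton scattering formula:
Δλ = λ_C(1 - cos θ)

where λ_C = h/(m_e·c) ≈ 2.4263 pm is the Compton wavelength of an electron.

For θ = 63°:
cos(63°) = 0.4540
1 - cos(63°) = 0.5460

Δλ = 2.4263 × 0.5460
Δλ = 1.3248 pm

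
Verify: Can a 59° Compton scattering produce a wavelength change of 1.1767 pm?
Yes, consistent

Calculate the expected shift for θ = 59°:

Δλ_expected = λ_C(1 - cos(59°))
Δλ_expected = 2.4263 × (1 - cos(59°))
Δλ_expected = 2.4263 × 0.4850
Δλ_expected = 1.1767 pm

Given shift: 1.1767 pm
Expected shift: 1.1767 pm
Difference: 0.0000 pm

The values match. This is consistent with Compton scattering at the stated angle.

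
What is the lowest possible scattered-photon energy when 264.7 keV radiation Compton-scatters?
130.0092 keV (at θ = 180°)

The scattered photon has minimum energy when its wavelength is maximum, i.e., when the Compton shift Δλ = λ_C(1 − cos θ) is maximum. This occurs at θ = 180° (backscattering), giving Δλ_max = 2λ_C = 4.8526 pm.

Initial wavelength: λ₀ = hc/E₀ = 4.6840 pm
Maximum final wavelength: λ'_max = λ₀ + 2λ_C = 4.6840 + 4.8526 = 9.5366 pm
Minimum final energy: E'_min = hc/λ'_max = 130.0092 keV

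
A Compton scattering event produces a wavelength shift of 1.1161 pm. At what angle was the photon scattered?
57.32°

From the Compton formula Δλ = λ_C(1 - cos θ), we can solve for θ:

cos θ = 1 - Δλ/λ_C

Given:
- Δλ = 1.1161 pm
- λ_C = h/(m_e·c) ≈ 2.42631024 pm

cos θ = 1 - 1.1161/2.42631024
cos θ = 1 - 0.459999
cos θ = 0.540001

θ = arccos(0.540001)
θ = 57.32°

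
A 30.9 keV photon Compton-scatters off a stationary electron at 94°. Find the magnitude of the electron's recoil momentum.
2.3431e-23 kg·m/s

The electron is initially at rest, so by conservation of momentum:
p⃗_e = p⃗₀ − p⃗'  (incident photon momentum minus scattered photon momentum)

Photon momentum magnitudes (p = h/λ = E/c):
λ₀ = hc/E₀ = 40.1243 pm → p₀ = h/λ₀ = 1.6514e-23 kg·m/s
Δλ = λ_C(1 − cos 94°) = 2.5956 pm
λ' = 42.7199 pm → p' = h/λ' = 1.5511e-23 kg·m/s

The scattered photon makes angle θ = 94° with the incident direction, so by the law of cosines:
|p⃗_e|² = p₀² + p'² − 2p₀p'cos θ
|p⃗_e|² = (1.6514e-23)² + (1.5511e-23)² − 2·1.6514e-23·1.5511e-23·cos(94°)
|p⃗_e| = 2.3431e-23 kg·m/s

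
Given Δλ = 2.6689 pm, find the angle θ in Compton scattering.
95.74°

From the Compton formula Δλ = λ_C(1 - cos θ), we can solve for θ:

cos θ = 1 - Δλ/λ_C

Given:
- Δλ = 2.6689 pm
- λ_C = h/(m_e·c) ≈ 2.42631024 pm

cos θ = 1 - 2.6689/2.42631024
cos θ = 1 - 1.099983
cos θ = -0.099983

θ = arccos(-0.099983)
θ = 95.74°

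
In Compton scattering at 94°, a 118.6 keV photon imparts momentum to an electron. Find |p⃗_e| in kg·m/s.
8.3933e-23 kg·m/s

The electron is initially at rest, so by conservation of momentum:
p⃗_e = p⃗₀ − p⃗'  (incident photon momentum minus scattered photon momentum)

Photon momentum magnitudes (p = h/λ = E/c):
λ₀ = hc/E₀ = 10.4540 pm → p₀ = h/λ₀ = 6.3383e-23 kg·m/s
Δλ = λ_C(1 − cos 94°) = 2.5956 pm
λ' = 13.0495 pm → p' = h/λ' = 5.0776e-23 kg·m/s

The scattered photon makes angle θ = 94° with the incident direction, so by the law of cosines:
|p⃗_e|² = p₀² + p'² − 2p₀p'cos θ
|p⃗_e|² = (6.3383e-23)² + (5.0776e-23)² − 2·6.3383e-23·5.0776e-23·cos(94°)
|p⃗_e| = 8.3933e-23 kg·m/s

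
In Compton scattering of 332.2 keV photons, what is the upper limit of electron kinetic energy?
187.7777 keV

Maximum energy transfer occurs at θ = 180° (backscattering).

Initial photon: E₀ = 332.2 keV → λ₀ = 3.7322 pm

Maximum Compton shift (at 180°):
Δλ_max = 2λ_C = 2 × 2.4263 = 4.8526 pm

Final wavelength:
λ' = 3.7322 + 4.8526 = 8.5848 pm

Minimum photon energy (maximum energy to electron):
E'_min = hc/λ' = 144.4223 keV

Maximum electron kinetic energy:
K_max = E₀ - E'_min = 332.2000 - 144.4223 = 187.7777 keV

(Intermediate values are shown rounded; full precision is carried through to the final answer.)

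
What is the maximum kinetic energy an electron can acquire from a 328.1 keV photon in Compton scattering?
184.4580 keV

Maximum energy transfer occurs at θ = 180° (backscattering).

Initial photon: E₀ = 328.1 keV → λ₀ = 3.7789 pm

Maximum Compton shift (at 180°):
Δλ_max = 2λ_C = 2 × 2.4263 = 4.8526 pm

Final wavelength:
λ' = 3.7789 + 4.8526 = 8.6315 pm

Minimum photon energy (maximum energy to electron):
E'_min = hc/λ' = 143.6420 keV

Maximum electron kinetic energy:
K_max = E₀ - E'_min = 328.1000 - 143.6420 = 184.4580 keV

(Intermediate values are shown rounded; full precision is carried through to the final answer.)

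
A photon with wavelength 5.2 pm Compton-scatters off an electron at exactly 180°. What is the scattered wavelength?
10.0526 pm

Using the Compton formula: λ' = λ + λ_C(1 − cos θ)

For θ = 180°, cos θ = -1 (exact) = -1.0000, so:
1 − cos 180° = 1 − (-1) = 2.0000

Δλ = λ_C × 2.0000 = 2.4263 × 2.0000 = 4.8526 pm

λ' = 5.2 + 4.8526 = 10.0526 pm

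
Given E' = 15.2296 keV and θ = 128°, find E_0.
16.0000 keV

Convert final energy to wavelength (hc ≈ 1239.842 keV·pm):
λ' = hc/E' = 1239.842 / 15.2296 = 81.4100 pm

Calculate the Compton shift:
Δλ = λ_C(1 - cos(128°))
Δλ = 2.4263 × (1 - cos(128°))
Δλ = 3.9201 pm

Initial wavelength:
λ = λ' - Δλ = 81.4100 - 3.9201 = 77.4899 pm

Initial energy:
E = hc/λ = 1239.842 / 77.4899 = 16.0000 keV

(Intermediate values are shown rounded; full precision is carried through to the final answer.)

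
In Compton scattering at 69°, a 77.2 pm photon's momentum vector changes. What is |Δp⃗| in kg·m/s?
9.6278e-24 kg·m/s

Photon momentum magnitude is p = h/λ.

Initial momentum:
p₀ = h/λ = 6.6261e-34/7.7200e-11 = 8.5830e-24 kg·m/s

After scattering:
λ' = λ + Δλ = 77.2 + 1.5568 = 78.7568 pm
p' = h/λ' = 6.6261e-34/7.8757e-11 = 8.4133e-24 kg·m/s

Momentum is a vector; the scattered photon's direction makes angle θ = 69° with the incident direction. The magnitude of the vector change Δp⃗ = p⃗₀ − p⃗' is found from the law of cosines:
|Δp⃗|² = p₀² + p'² − 2p₀p'cos θ
|Δp⃗|² = (8.5830e-24)² + (8.4133e-24)² − 2·8.5830e-24·8.4133e-24·cos(69°)
|Δp⃗| = 9.6278e-24 kg·m/s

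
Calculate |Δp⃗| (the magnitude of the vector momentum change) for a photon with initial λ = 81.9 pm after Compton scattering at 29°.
4.0440e-24 kg·m/s

Photon momentum magnitude is p = h/λ.

Initial momentum:
p₀ = h/λ = 6.6261e-34/8.1900e-11 = 8.0904e-24 kg·m/s

After scattering:
λ' = λ + Δλ = 81.9 + 0.3042 = 82.2042 pm
p' = h/λ' = 6.6261e-34/8.2204e-11 = 8.0605e-24 kg·m/s

Momentum is a vector; the scattered photon's direction makes angle θ = 29° with the incident direction. The magnitude of the vector change Δp⃗ = p⃗₀ − p⃗' is found from the law of cosines:
|Δp⃗|² = p₀² + p'² − 2p₀p'cos θ
|Δp⃗|² = (8.0904e-24)² + (8.0605e-24)² − 2·8.0904e-24·8.0605e-24·cos(29°)
|Δp⃗| = 4.0440e-24 kg·m/s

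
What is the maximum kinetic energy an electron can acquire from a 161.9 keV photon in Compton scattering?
62.7974 keV

Maximum energy transfer occurs at θ = 180° (backscattering).

Initial photon: E₀ = 161.9 keV → λ₀ = 7.6581 pm

Maximum Compton shift (at 180°):
Δλ_max = 2λ_C = 2 × 2.4263 = 4.8526 pm

Final wavelength:
λ' = 7.6581 + 4.8526 = 12.5107 pm

Minimum photon energy (maximum energy to electron):
E'_min = hc/λ' = 99.1026 keV

Maximum electron kinetic energy:
K_max = E₀ - E'_min = 161.9000 - 99.1026 = 62.7974 keV

(Intermediate values are shown rounded; full precision is carried through to the final answer.)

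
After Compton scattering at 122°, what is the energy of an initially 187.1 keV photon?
119.9226 keV

First convert energy to wavelength:
λ = hc/E, with hc ≈ 1239.842 keV·pm (i.e. 1239.842 eV·nm)

For E = 187.1 keV = 187100 eV:
λ = 1239.842 keV·pm / 187.1 keV
λ = 6.6266 pm

Calculate the Compton shift:
Δλ = λ_C(1 - cos(122°)) = 2.4263 × 1.5299
Δλ = 3.7121 pm

Final wavelength:
λ' = 6.6266 + 3.7121 = 10.3387 pm

Final energy:
E' = hc/λ' = 1239.842 / 10.3387 = 119.9226 keV

(Intermediate values are shown rounded; full precision is carried through to the final answer.)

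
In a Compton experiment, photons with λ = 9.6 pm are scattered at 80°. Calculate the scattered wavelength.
11.6050 pm

Using the Compton scattering formula:
λ' = λ + Δλ = λ + λ_C(1 - cos θ)

Given:
- Initial wavelength λ = 9.6 pm
- Scattering angle θ = 80°
- Compton wavelength λ_C ≈ 2.4263 pm

Calculate the shift:
Δλ = 2.4263 × (1 - cos(80°))
Δλ = 2.4263 × 0.8264
Δλ = 2.0050 pm

Final wavelength:
λ' = 9.6 + 2.0050 = 11.6050 pm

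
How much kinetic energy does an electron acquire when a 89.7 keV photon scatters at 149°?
22.0532 keV

By energy conservation: K_e = E_initial - E_final

First find the scattered photon energy:
Initial wavelength: λ = hc/E = 13.8221 pm
Compton shift: Δλ = λ_C(1 - cos(149°)) = 4.5061 pm
Final wavelength: λ' = 13.8221 + 4.5061 = 18.3282 pm
Final photon energy: E' = hc/λ' = 67.6468 keV

Electron kinetic energy:
K_e = E - E' = 89.7000 - 67.6468 = 22.0532 keV

(Intermediate values are shown rounded; full precision is carried through to the final answer.)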